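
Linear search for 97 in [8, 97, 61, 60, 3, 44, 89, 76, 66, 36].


i=0: 8!=97
i=1: 97==97 found!

Found at 1, 2 comps


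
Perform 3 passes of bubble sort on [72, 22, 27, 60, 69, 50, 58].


Initial: [72, 22, 27, 60, 69, 50, 58]
Pass 1: [22, 27, 60, 69, 50, 58, 72] (6 swaps)
Pass 2: [22, 27, 60, 50, 58, 69, 72] (2 swaps)
Pass 3: [22, 27, 50, 58, 60, 69, 72] (2 swaps)

After 3 passes: [22, 27, 50, 58, 60, 69, 72]


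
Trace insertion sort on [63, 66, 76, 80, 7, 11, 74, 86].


Initial: [63, 66, 76, 80, 7, 11, 74, 86]
Insert 66: [63, 66, 76, 80, 7, 11, 74, 86]
Insert 76: [63, 66, 76, 80, 7, 11, 74, 86]
Insert 80: [63, 66, 76, 80, 7, 11, 74, 86]
Insert 7: [7, 63, 66, 76, 80, 11, 74, 86]
Insert 11: [7, 11, 63, 66, 76, 80, 74, 86]
Insert 74: [7, 11, 63, 66, 74, 76, 80, 86]
Insert 86: [7, 11, 63, 66, 74, 76, 80, 86]

Sorted: [7, 11, 63, 66, 74, 76, 80, 86]


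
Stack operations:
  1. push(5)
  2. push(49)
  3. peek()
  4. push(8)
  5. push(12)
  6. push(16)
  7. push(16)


push(5) -> [5]
push(49) -> [5, 49]
peek()->49
push(8) -> [5, 49, 8]
push(12) -> [5, 49, 8, 12]
push(16) -> [5, 49, 8, 12, 16]
push(16) -> [5, 49, 8, 12, 16, 16]

Final stack: [5, 49, 8, 12, 16, 16]


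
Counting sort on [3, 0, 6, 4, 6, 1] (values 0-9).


Input: [3, 0, 6, 4, 6, 1]
Counts: [1, 1, 0, 1, 1, 0, 2, 0, 0, 0]

Sorted: [0, 1, 3, 4, 6, 6]


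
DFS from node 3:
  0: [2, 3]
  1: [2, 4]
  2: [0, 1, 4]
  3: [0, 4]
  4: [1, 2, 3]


Visit 3, push [4, 0]
Visit 0, push [2]
Visit 2, push [4, 1]
Visit 1, push [4]
Visit 4, push []

DFS order: [3, 0, 2, 1, 4]


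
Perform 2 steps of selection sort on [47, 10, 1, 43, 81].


Initial: [47, 10, 1, 43, 81]
Step 1: min=1 at 2
  Swap: [1, 10, 47, 43, 81]
Step 2: min=10 at 1
  Swap: [1, 10, 47, 43, 81]

After 2 steps: [1, 10, 47, 43, 81]


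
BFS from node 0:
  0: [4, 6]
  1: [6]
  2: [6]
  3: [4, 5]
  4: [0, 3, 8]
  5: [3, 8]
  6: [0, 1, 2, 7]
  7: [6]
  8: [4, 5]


Visit 0, enqueue [4, 6]
Visit 4, enqueue [3, 8]
Visit 6, enqueue [1, 2, 7]
Visit 3, enqueue [5]
Visit 8, enqueue []
Visit 1, enqueue []
Visit 2, enqueue []
Visit 7, enqueue []
Visit 5, enqueue []

BFS order: [0, 4, 6, 3, 8, 1, 2, 7, 5]


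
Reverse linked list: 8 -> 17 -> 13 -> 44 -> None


Step 1: curr=8, set curr.next=prev(None) | reversed so far: 8
Step 2: curr=17, set curr.next=prev(8) | reversed so far: 17 -> 8
Step 3: curr=13, set curr.next=prev(17) | reversed so far: 13 -> 17 -> 8
Step 4: curr=44, set curr.next=prev(13) | reversed so far: 44 -> 13 -> 17 -> 8

44 -> 13 -> 17 -> 8 -> None


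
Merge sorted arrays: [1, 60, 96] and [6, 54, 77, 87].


Take 1 from A
Take 6 from B
Take 54 from B
Take 60 from A
Take 77 from B
Take 87 from B

Merged: [1, 6, 54, 60, 77, 87, 96]


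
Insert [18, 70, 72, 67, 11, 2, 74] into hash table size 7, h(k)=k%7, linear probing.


Insert 18: h=4 -> slot 4
Insert 70: h=0 -> slot 0
Insert 72: h=2 -> slot 2
Insert 67: h=4, 1 probes -> slot 5
Insert 11: h=4, 2 probes -> slot 6
Insert 2: h=2, 1 probes -> slot 3
Insert 74: h=4, 4 probes -> slot 1

Table: [70, 74, 72, 2, 18, 67, 11]


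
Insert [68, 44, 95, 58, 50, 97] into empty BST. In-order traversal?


Insert 68: root
Insert 44: L from 68
Insert 95: R from 68
Insert 58: L from 68 -> R from 44
Insert 50: L from 68 -> R from 44 -> L from 58
Insert 97: R from 68 -> R from 95

In-order: [44, 50, 58, 68, 95, 97]


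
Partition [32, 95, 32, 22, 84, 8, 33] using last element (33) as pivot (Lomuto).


Pivot: 33
  32 <= 33: advance i (no swap)
  32 <= 33: swap -> [32, 32, 95, 22, 84, 8, 33]
  22 <= 33: swap -> [32, 32, 22, 95, 84, 8, 33]
  8 <= 33: swap -> [32, 32, 22, 8, 84, 95, 33]
Place pivot at 4: [32, 32, 22, 8, 33, 95, 84]

Partitioned: [32, 32, 22, 8, 33, 95, 84]


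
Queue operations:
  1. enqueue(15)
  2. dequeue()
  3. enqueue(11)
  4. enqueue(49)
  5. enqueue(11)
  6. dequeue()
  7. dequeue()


enqueue(15) -> [15]
dequeue()->15, []
enqueue(11) -> [11]
enqueue(49) -> [11, 49]
enqueue(11) -> [11, 49, 11]
dequeue()->11, [49, 11]
dequeue()->49, [11]

Final queue: [11]


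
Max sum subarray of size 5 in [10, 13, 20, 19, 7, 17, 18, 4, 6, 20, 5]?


[0:5]: 69
[1:6]: 76
[2:7]: 81
[3:8]: 65
[4:9]: 52
[5:10]: 65
[6:11]: 53

Max: 81 at [2:7]


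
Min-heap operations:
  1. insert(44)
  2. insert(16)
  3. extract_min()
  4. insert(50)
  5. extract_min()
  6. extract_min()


insert(44) -> [44]
insert(16) -> [16, 44]
extract_min()->16, [44]
insert(50) -> [44, 50]
extract_min()->44, [50]
extract_min()->50, []

Final heap: []


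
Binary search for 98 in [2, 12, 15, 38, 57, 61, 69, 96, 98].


Step 1: lo=0, hi=8, mid=4, val=57
Step 2: lo=5, hi=8, mid=6, val=69
Step 3: lo=7, hi=8, mid=7, val=96
Step 4: lo=8, hi=8, mid=8, val=98

Found at index 8


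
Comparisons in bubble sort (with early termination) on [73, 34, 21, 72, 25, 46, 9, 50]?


Algorithm: bubble sort (with early termination)
Input: [73, 34, 21, 72, 25, 46, 9, 50]
Sorted: [9, 21, 25, 34, 46, 50, 72, 73]

28


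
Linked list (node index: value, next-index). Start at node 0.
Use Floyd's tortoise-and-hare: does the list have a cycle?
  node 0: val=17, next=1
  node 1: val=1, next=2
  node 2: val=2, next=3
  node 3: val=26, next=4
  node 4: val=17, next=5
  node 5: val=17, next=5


Floyd's tortoise (slow, +1) and hare (fast, +2):
  init: slow=0, fast=0
  step 1: slow=1, fast=2
  step 2: slow=2, fast=4
  step 3: slow=3, fast=5
  step 4: slow=4, fast=5
  step 5: slow=5, fast=5
  slow == fast at node 5: cycle detected

Cycle: yes


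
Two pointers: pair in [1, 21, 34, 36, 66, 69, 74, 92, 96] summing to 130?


lo=0(1)+hi=8(96)=97
lo=1(21)+hi=8(96)=117
lo=2(34)+hi=8(96)=130

Yes: 34+96=130


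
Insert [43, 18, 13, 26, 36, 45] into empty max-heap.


Insert 43: [43]
Insert 18: [43, 18]
Insert 13: [43, 18, 13]
Insert 26: [43, 26, 13, 18]
Insert 36: [43, 36, 13, 18, 26]
Insert 45: [45, 36, 43, 18, 26, 13]

Final heap: [45, 36, 43, 18, 26, 13]


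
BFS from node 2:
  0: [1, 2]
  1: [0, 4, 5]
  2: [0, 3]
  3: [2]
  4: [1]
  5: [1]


Visit 2, enqueue [0, 3]
Visit 0, enqueue [1]
Visit 3, enqueue []
Visit 1, enqueue [4, 5]
Visit 4, enqueue []
Visit 5, enqueue []

BFS order: [2, 0, 3, 1, 4, 5]


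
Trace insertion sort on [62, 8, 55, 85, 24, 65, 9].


Initial: [62, 8, 55, 85, 24, 65, 9]
Insert 8: [8, 62, 55, 85, 24, 65, 9]
Insert 55: [8, 55, 62, 85, 24, 65, 9]
Insert 85: [8, 55, 62, 85, 24, 65, 9]
Insert 24: [8, 24, 55, 62, 85, 65, 9]
Insert 65: [8, 24, 55, 62, 65, 85, 9]
Insert 9: [8, 9, 24, 55, 62, 65, 85]

Sorted: [8, 9, 24, 55, 62, 65, 85]


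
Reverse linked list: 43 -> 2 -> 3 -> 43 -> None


Step 1: curr=43, set curr.next=prev(None) | reversed so far: 43
Step 2: curr=2, set curr.next=prev(43) | reversed so far: 2 -> 43
Step 3: curr=3, set curr.next=prev(2) | reversed so far: 3 -> 2 -> 43
Step 4: curr=43, set curr.next=prev(3) | reversed so far: 43 -> 3 -> 2 -> 43

43 -> 3 -> 2 -> 43 -> None


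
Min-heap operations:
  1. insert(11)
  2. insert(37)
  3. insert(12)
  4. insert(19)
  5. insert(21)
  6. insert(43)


insert(11) -> [11]
insert(37) -> [11, 37]
insert(12) -> [11, 37, 12]
insert(19) -> [11, 19, 12, 37]
insert(21) -> [11, 19, 12, 37, 21]
insert(43) -> [11, 19, 12, 37, 21, 43]

Final heap: [11, 19, 12, 37, 21, 43]


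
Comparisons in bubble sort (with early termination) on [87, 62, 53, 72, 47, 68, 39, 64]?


Algorithm: bubble sort (with early termination)
Input: [87, 62, 53, 72, 47, 68, 39, 64]
Sorted: [39, 47, 53, 62, 64, 68, 72, 87]

28


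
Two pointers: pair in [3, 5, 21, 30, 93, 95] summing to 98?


lo=0(3)+hi=5(95)=98

Yes: 3+95=98


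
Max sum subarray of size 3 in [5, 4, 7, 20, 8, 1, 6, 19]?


[0:3]: 16
[1:4]: 31
[2:5]: 35
[3:6]: 29
[4:7]: 15
[5:8]: 26

Max: 35 at [2:5]


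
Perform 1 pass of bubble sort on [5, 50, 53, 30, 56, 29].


Initial: [5, 50, 53, 30, 56, 29]
Pass 1: [5, 50, 30, 53, 29, 56] (2 swaps)

After 1 pass: [5, 50, 30, 53, 29, 56]


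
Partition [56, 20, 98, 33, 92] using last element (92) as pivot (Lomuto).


Pivot: 92
  56 <= 92: advance i (no swap)
  20 <= 92: advance i (no swap)
  33 <= 92: swap -> [56, 20, 33, 98, 92]
Place pivot at 3: [56, 20, 33, 92, 98]

Partitioned: [56, 20, 33, 92, 98]


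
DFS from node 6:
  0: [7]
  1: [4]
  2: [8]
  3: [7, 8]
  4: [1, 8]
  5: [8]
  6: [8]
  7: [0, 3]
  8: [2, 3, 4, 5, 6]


Visit 6, push [8]
Visit 8, push [5, 4, 3, 2]
Visit 2, push []
Visit 3, push [7]
Visit 7, push [0]
Visit 0, push []
Visit 4, push [1]
Visit 1, push []
Visit 5, push []

DFS order: [6, 8, 2, 3, 7, 0, 4, 1, 5]


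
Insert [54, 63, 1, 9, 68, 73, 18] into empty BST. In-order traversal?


Insert 54: root
Insert 63: R from 54
Insert 1: L from 54
Insert 9: L from 54 -> R from 1
Insert 68: R from 54 -> R from 63
Insert 73: R from 54 -> R from 63 -> R from 68
Insert 18: L from 54 -> R from 1 -> R from 9

In-order: [1, 9, 18, 54, 63, 68, 73]


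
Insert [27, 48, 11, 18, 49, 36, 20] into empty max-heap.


Insert 27: [27]
Insert 48: [48, 27]
Insert 11: [48, 27, 11]
Insert 18: [48, 27, 11, 18]
Insert 49: [49, 48, 11, 18, 27]
Insert 36: [49, 48, 36, 18, 27, 11]
Insert 20: [49, 48, 36, 18, 27, 11, 20]

Final heap: [49, 48, 36, 18, 27, 11, 20]


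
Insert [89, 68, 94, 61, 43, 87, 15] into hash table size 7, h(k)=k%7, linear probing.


Insert 89: h=5 -> slot 5
Insert 68: h=5, 1 probes -> slot 6
Insert 94: h=3 -> slot 3
Insert 61: h=5, 2 probes -> slot 0
Insert 43: h=1 -> slot 1
Insert 87: h=3, 1 probes -> slot 4
Insert 15: h=1, 1 probes -> slot 2

Table: [61, 43, 15, 94, 87, 89, 68]


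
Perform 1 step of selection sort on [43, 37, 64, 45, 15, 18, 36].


Initial: [43, 37, 64, 45, 15, 18, 36]
Step 1: min=15 at 4
  Swap: [15, 37, 64, 45, 43, 18, 36]

After 1 step: [15, 37, 64, 45, 43, 18, 36]


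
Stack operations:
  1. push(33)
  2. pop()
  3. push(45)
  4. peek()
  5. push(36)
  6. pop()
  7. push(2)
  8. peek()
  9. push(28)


push(33) -> [33]
pop()->33, []
push(45) -> [45]
peek()->45
push(36) -> [45, 36]
pop()->36, [45]
push(2) -> [45, 2]
peek()->2
push(28) -> [45, 2, 28]

Final stack: [45, 2, 28]


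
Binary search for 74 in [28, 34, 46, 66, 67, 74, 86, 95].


Step 1: lo=0, hi=7, mid=3, val=66
Step 2: lo=4, hi=7, mid=5, val=74

Found at index 5


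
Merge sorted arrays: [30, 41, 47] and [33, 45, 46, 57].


Take 30 from A
Take 33 from B
Take 41 from A
Take 45 from B
Take 46 from B
Take 47 from A

Merged: [30, 33, 41, 45, 46, 47, 57]


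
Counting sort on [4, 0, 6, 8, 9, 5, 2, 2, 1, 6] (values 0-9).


Input: [4, 0, 6, 8, 9, 5, 2, 2, 1, 6]
Counts: [1, 1, 2, 0, 1, 1, 2, 0, 1, 1]

Sorted: [0, 1, 2, 2, 4, 5, 6, 6, 8, 9]


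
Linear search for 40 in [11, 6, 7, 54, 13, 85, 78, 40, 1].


i=0: 11!=40
i=1: 6!=40
i=2: 7!=40
i=3: 54!=40
i=4: 13!=40
i=5: 85!=40
i=6: 78!=40
i=7: 40==40 found!

Found at 7, 8 comps


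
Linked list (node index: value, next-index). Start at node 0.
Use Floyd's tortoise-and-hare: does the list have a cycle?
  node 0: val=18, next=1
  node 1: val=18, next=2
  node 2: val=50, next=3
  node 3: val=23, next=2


Floyd's tortoise (slow, +1) and hare (fast, +2):
  init: slow=0, fast=0
  step 1: slow=1, fast=2
  step 2: slow=2, fast=2
  slow == fast at node 2: cycle detected

Cycle: yes


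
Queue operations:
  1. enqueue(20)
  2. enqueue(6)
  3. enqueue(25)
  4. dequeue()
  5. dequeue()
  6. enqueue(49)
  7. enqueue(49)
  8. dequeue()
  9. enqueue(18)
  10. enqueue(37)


enqueue(20) -> [20]
enqueue(6) -> [20, 6]
enqueue(25) -> [20, 6, 25]
dequeue()->20, [6, 25]
dequeue()->6, [25]
enqueue(49) -> [25, 49]
enqueue(49) -> [25, 49, 49]
dequeue()->25, [49, 49]
enqueue(18) -> [49, 49, 18]
enqueue(37) -> [49, 49, 18, 37]

Final queue: [49, 49, 18, 37]


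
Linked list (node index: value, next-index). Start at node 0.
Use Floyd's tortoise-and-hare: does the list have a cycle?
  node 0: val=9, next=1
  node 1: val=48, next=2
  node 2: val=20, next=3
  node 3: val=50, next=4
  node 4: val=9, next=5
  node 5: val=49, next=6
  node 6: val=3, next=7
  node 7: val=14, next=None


Floyd's tortoise (slow, +1) and hare (fast, +2):
  init: slow=0, fast=0
  step 1: slow=1, fast=2
  step 2: slow=2, fast=4
  step 3: slow=3, fast=6
  step 4: fast 6->7->None, no cycle

Cycle: no


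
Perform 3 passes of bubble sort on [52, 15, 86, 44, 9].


Initial: [52, 15, 86, 44, 9]
Pass 1: [15, 52, 44, 9, 86] (3 swaps)
Pass 2: [15, 44, 9, 52, 86] (2 swaps)
Pass 3: [15, 9, 44, 52, 86] (1 swaps)

After 3 passes: [15, 9, 44, 52, 86]


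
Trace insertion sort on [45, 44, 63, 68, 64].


Initial: [45, 44, 63, 68, 64]
Insert 44: [44, 45, 63, 68, 64]
Insert 63: [44, 45, 63, 68, 64]
Insert 68: [44, 45, 63, 68, 64]
Insert 64: [44, 45, 63, 64, 68]

Sorted: [44, 45, 63, 64, 68]


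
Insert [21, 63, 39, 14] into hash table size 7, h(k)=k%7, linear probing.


Insert 21: h=0 -> slot 0
Insert 63: h=0, 1 probes -> slot 1
Insert 39: h=4 -> slot 4
Insert 14: h=0, 2 probes -> slot 2

Table: [21, 63, 14, None, 39, None, None]


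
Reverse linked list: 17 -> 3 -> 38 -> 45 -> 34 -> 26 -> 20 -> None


Step 1: curr=17, set curr.next=prev(None) | reversed so far: 17
Step 2: curr=3, set curr.next=prev(17) | reversed so far: 3 -> 17
Step 3: curr=38, set curr.next=prev(3) | reversed so far: 38 -> 3 -> 17
Step 4: curr=45, set curr.next=prev(38) | reversed so far: 45 -> 38 -> 3 -> 17
Step 5: curr=34, set curr.next=prev(45) | reversed so far: 34 -> 45 -> 38 -> 3 -> 17
Step 6: curr=26, set curr.next=prev(34) | reversed so far: 26 -> 34 -> 45 -> 38 -> 3 -> 17
Step 7: curr=20, set curr.next=prev(26) | reversed so far: 20 -> 26 -> 34 -> 45 -> 38 -> 3 -> 17

20 -> 26 -> 34 -> 45 -> 38 -> 3 -> 17 -> None


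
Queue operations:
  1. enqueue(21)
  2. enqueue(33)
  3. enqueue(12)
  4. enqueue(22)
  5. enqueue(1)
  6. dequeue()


enqueue(21) -> [21]
enqueue(33) -> [21, 33]
enqueue(12) -> [21, 33, 12]
enqueue(22) -> [21, 33, 12, 22]
enqueue(1) -> [21, 33, 12, 22, 1]
dequeue()->21, [33, 12, 22, 1]

Final queue: [33, 12, 22, 1]


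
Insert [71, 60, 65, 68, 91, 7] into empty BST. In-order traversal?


Insert 71: root
Insert 60: L from 71
Insert 65: L from 71 -> R from 60
Insert 68: L from 71 -> R from 60 -> R from 65
Insert 91: R from 71
Insert 7: L from 71 -> L from 60

In-order: [7, 60, 65, 68, 71, 91]


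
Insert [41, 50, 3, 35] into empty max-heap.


Insert 41: [41]
Insert 50: [50, 41]
Insert 3: [50, 41, 3]
Insert 35: [50, 41, 3, 35]

Final heap: [50, 41, 3, 35]


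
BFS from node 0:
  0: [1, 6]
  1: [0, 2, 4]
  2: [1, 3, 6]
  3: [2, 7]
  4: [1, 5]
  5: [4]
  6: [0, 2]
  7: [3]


Visit 0, enqueue [1, 6]
Visit 1, enqueue [2, 4]
Visit 6, enqueue []
Visit 2, enqueue [3]
Visit 4, enqueue [5]
Visit 3, enqueue [7]
Visit 5, enqueue []
Visit 7, enqueue []

BFS order: [0, 1, 6, 2, 4, 3, 5, 7]


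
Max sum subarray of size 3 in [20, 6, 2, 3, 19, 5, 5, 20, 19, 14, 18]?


[0:3]: 28
[1:4]: 11
[2:5]: 24
[3:6]: 27
[4:7]: 29
[5:8]: 30
[6:9]: 44
[7:10]: 53
[8:11]: 51

Max: 53 at [7:10]


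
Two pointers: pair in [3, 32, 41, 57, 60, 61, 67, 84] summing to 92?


lo=0(3)+hi=7(84)=87
lo=1(32)+hi=7(84)=116
lo=1(32)+hi=6(67)=99
lo=1(32)+hi=5(61)=93
lo=1(32)+hi=4(60)=92

Yes: 32+60=92


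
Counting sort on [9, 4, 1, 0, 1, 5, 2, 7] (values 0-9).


Input: [9, 4, 1, 0, 1, 5, 2, 7]
Counts: [1, 2, 1, 0, 1, 1, 0, 1, 0, 1]

Sorted: [0, 1, 1, 2, 4, 5, 7, 9]


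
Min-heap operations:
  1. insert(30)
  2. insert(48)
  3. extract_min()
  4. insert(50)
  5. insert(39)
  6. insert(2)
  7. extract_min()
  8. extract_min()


insert(30) -> [30]
insert(48) -> [30, 48]
extract_min()->30, [48]
insert(50) -> [48, 50]
insert(39) -> [39, 50, 48]
insert(2) -> [2, 39, 48, 50]
extract_min()->2, [39, 50, 48]
extract_min()->39, [48, 50]

Final heap: [48, 50]


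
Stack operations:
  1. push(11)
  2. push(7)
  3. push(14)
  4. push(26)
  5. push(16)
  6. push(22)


push(11) -> [11]
push(7) -> [11, 7]
push(14) -> [11, 7, 14]
push(26) -> [11, 7, 14, 26]
push(16) -> [11, 7, 14, 26, 16]
push(22) -> [11, 7, 14, 26, 16, 22]

Final stack: [11, 7, 14, 26, 16, 22]


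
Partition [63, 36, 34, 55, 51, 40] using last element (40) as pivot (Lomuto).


Pivot: 40
  36 <= 40: swap -> [36, 63, 34, 55, 51, 40]
  34 <= 40: swap -> [36, 34, 63, 55, 51, 40]
Place pivot at 2: [36, 34, 40, 55, 51, 63]

Partitioned: [36, 34, 40, 55, 51, 63]


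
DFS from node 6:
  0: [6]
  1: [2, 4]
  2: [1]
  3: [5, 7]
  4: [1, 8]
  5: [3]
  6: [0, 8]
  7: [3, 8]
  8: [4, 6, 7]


Visit 6, push [8, 0]
Visit 0, push []
Visit 8, push [7, 4]
Visit 4, push [1]
Visit 1, push [2]
Visit 2, push []
Visit 7, push [3]
Visit 3, push [5]
Visit 5, push []

DFS order: [6, 0, 8, 4, 1, 2, 7, 3, 5]


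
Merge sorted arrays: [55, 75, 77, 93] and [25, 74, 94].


Take 25 from B
Take 55 from A
Take 74 from B
Take 75 from A
Take 77 from A
Take 93 from A

Merged: [25, 55, 74, 75, 77, 93, 94]


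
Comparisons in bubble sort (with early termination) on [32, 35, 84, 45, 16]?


Algorithm: bubble sort (with early termination)
Input: [32, 35, 84, 45, 16]
Sorted: [16, 32, 35, 45, 84]

10


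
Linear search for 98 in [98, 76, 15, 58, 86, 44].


i=0: 98==98 found!

Found at 0, 1 comps


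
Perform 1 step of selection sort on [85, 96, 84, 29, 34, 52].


Initial: [85, 96, 84, 29, 34, 52]
Step 1: min=29 at 3
  Swap: [29, 96, 84, 85, 34, 52]

After 1 step: [29, 96, 84, 85, 34, 52]


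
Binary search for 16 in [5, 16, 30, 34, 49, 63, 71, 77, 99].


Step 1: lo=0, hi=8, mid=4, val=49
Step 2: lo=0, hi=3, mid=1, val=16

Found at index 1


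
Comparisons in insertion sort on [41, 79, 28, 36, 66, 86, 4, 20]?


Algorithm: insertion sort
Input: [41, 79, 28, 36, 66, 86, 4, 20]
Sorted: [4, 20, 28, 36, 41, 66, 79, 86]

22


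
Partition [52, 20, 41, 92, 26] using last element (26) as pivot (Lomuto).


Pivot: 26
  20 <= 26: swap -> [20, 52, 41, 92, 26]
Place pivot at 1: [20, 26, 41, 92, 52]

Partitioned: [20, 26, 41, 92, 52]


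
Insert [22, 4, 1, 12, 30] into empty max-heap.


Insert 22: [22]
Insert 4: [22, 4]
Insert 1: [22, 4, 1]
Insert 12: [22, 12, 1, 4]
Insert 30: [30, 22, 1, 4, 12]

Final heap: [30, 22, 1, 4, 12]


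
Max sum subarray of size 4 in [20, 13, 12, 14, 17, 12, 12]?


[0:4]: 59
[1:5]: 56
[2:6]: 55
[3:7]: 55

Max: 59 at [0:4]


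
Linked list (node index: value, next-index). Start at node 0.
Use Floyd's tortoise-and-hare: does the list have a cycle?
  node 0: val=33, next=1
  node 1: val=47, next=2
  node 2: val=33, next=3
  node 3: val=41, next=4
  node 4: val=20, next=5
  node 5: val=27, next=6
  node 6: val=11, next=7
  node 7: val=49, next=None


Floyd's tortoise (slow, +1) and hare (fast, +2):
  init: slow=0, fast=0
  step 1: slow=1, fast=2
  step 2: slow=2, fast=4
  step 3: slow=3, fast=6
  step 4: fast 6->7->None, no cycle

Cycle: no


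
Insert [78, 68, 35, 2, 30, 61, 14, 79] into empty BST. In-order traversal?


Insert 78: root
Insert 68: L from 78
Insert 35: L from 78 -> L from 68
Insert 2: L from 78 -> L from 68 -> L from 35
Insert 30: L from 78 -> L from 68 -> L from 35 -> R from 2
Insert 61: L from 78 -> L from 68 -> R from 35
Insert 14: L from 78 -> L from 68 -> L from 35 -> R from 2 -> L from 30
Insert 79: R from 78

In-order: [2, 14, 30, 35, 61, 68, 78, 79]


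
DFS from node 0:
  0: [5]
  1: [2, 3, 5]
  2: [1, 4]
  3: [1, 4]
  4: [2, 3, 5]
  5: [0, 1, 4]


Visit 0, push [5]
Visit 5, push [4, 1]
Visit 1, push [3, 2]
Visit 2, push [4]
Visit 4, push [3]
Visit 3, push []

DFS order: [0, 5, 1, 2, 4, 3]


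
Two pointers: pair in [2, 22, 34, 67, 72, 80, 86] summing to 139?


lo=0(2)+hi=6(86)=88
lo=1(22)+hi=6(86)=108
lo=2(34)+hi=6(86)=120
lo=3(67)+hi=6(86)=153
lo=3(67)+hi=5(80)=147
lo=3(67)+hi=4(72)=139

Yes: 67+72=139


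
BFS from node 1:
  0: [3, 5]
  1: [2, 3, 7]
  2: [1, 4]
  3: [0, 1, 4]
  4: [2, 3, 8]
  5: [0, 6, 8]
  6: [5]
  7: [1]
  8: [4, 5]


Visit 1, enqueue [2, 3, 7]
Visit 2, enqueue [4]
Visit 3, enqueue [0]
Visit 7, enqueue []
Visit 4, enqueue [8]
Visit 0, enqueue [5]
Visit 8, enqueue []
Visit 5, enqueue [6]
Visit 6, enqueue []

BFS order: [1, 2, 3, 7, 4, 0, 8, 5, 6]


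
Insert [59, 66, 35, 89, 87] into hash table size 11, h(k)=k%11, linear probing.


Insert 59: h=4 -> slot 4
Insert 66: h=0 -> slot 0
Insert 35: h=2 -> slot 2
Insert 89: h=1 -> slot 1
Insert 87: h=10 -> slot 10

Table: [66, 89, 35, None, 59, None, None, None, None, None, 87]


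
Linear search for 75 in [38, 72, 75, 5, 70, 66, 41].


i=0: 38!=75
i=1: 72!=75
i=2: 75==75 found!

Found at 2, 3 comps


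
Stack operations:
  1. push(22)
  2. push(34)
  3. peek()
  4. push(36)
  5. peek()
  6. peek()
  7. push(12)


push(22) -> [22]
push(34) -> [22, 34]
peek()->34
push(36) -> [22, 34, 36]
peek()->36
peek()->36
push(12) -> [22, 34, 36, 12]

Final stack: [22, 34, 36, 12]


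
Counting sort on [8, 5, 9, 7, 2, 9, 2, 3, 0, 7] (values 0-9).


Input: [8, 5, 9, 7, 2, 9, 2, 3, 0, 7]
Counts: [1, 0, 2, 1, 0, 1, 0, 2, 1, 2]

Sorted: [0, 2, 2, 3, 5, 7, 7, 8, 9, 9]


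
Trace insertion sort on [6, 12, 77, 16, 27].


Initial: [6, 12, 77, 16, 27]
Insert 12: [6, 12, 77, 16, 27]
Insert 77: [6, 12, 77, 16, 27]
Insert 16: [6, 12, 16, 77, 27]
Insert 27: [6, 12, 16, 27, 77]

Sorted: [6, 12, 16, 27, 77]


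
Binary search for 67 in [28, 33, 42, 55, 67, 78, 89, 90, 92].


Step 1: lo=0, hi=8, mid=4, val=67

Found at index 4


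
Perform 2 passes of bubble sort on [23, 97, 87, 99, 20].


Initial: [23, 97, 87, 99, 20]
Pass 1: [23, 87, 97, 20, 99] (2 swaps)
Pass 2: [23, 87, 20, 97, 99] (1 swaps)

After 2 passes: [23, 87, 20, 97, 99]


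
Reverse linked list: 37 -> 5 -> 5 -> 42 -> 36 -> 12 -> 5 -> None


Step 1: curr=37, set curr.next=prev(None) | reversed so far: 37
Step 2: curr=5, set curr.next=prev(37) | reversed so far: 5 -> 37
Step 3: curr=5, set curr.next=prev(5) | reversed so far: 5 -> 5 -> 37
Step 4: curr=42, set curr.next=prev(5) | reversed so far: 42 -> 5 -> 5 -> 37
Step 5: curr=36, set curr.next=prev(42) | reversed so far: 36 -> 42 -> 5 -> 5 -> 37
Step 6: curr=12, set curr.next=prev(36) | reversed so far: 12 -> 36 -> 42 -> 5 -> 5 -> 37
Step 7: curr=5, set curr.next=prev(12) | reversed so far: 5 -> 12 -> 36 -> 42 -> 5 -> 5 -> 37

5 -> 12 -> 36 -> 42 -> 5 -> 5 -> 37 -> None


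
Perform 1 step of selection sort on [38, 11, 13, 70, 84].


Initial: [38, 11, 13, 70, 84]
Step 1: min=11 at 1
  Swap: [11, 38, 13, 70, 84]

After 1 step: [11, 38, 13, 70, 84]


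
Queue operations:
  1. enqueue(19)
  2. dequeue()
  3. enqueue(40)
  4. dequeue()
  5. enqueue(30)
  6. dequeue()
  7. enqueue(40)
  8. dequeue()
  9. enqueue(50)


enqueue(19) -> [19]
dequeue()->19, []
enqueue(40) -> [40]
dequeue()->40, []
enqueue(30) -> [30]
dequeue()->30, []
enqueue(40) -> [40]
dequeue()->40, []
enqueue(50) -> [50]

Final queue: [50]


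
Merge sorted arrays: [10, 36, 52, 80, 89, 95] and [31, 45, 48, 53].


Take 10 from A
Take 31 from B
Take 36 from A
Take 45 from B
Take 48 from B
Take 52 from A
Take 53 from B

Merged: [10, 31, 36, 45, 48, 52, 53, 80, 89, 95]


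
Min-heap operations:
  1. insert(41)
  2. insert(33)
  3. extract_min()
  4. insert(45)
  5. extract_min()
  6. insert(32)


insert(41) -> [41]
insert(33) -> [33, 41]
extract_min()->33, [41]
insert(45) -> [41, 45]
extract_min()->41, [45]
insert(32) -> [32, 45]

Final heap: [32, 45]


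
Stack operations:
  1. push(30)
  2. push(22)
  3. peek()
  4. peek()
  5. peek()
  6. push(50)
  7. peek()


push(30) -> [30]
push(22) -> [30, 22]
peek()->22
peek()->22
peek()->22
push(50) -> [30, 22, 50]
peek()->50

Final stack: [30, 22, 50]


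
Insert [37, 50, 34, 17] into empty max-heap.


Insert 37: [37]
Insert 50: [50, 37]
Insert 34: [50, 37, 34]
Insert 17: [50, 37, 34, 17]

Final heap: [50, 37, 34, 17]


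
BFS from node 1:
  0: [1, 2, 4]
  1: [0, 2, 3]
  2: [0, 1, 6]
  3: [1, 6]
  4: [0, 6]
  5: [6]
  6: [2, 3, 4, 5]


Visit 1, enqueue [0, 2, 3]
Visit 0, enqueue [4]
Visit 2, enqueue [6]
Visit 3, enqueue []
Visit 4, enqueue []
Visit 6, enqueue [5]
Visit 5, enqueue []

BFS order: [1, 0, 2, 3, 4, 6, 5]


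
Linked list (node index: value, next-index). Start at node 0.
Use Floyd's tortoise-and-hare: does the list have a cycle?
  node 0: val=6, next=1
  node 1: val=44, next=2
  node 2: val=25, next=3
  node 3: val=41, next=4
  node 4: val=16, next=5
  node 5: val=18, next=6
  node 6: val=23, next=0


Floyd's tortoise (slow, +1) and hare (fast, +2):
  init: slow=0, fast=0
  step 1: slow=1, fast=2
  step 2: slow=2, fast=4
  step 3: slow=3, fast=6
  step 4: slow=4, fast=1
  step 5: slow=5, fast=3
  step 6: slow=6, fast=5
  step 7: slow=0, fast=0
  slow == fast at node 0: cycle detected

Cycle: yes


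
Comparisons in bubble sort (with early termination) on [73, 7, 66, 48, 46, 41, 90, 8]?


Algorithm: bubble sort (with early termination)
Input: [73, 7, 66, 48, 46, 41, 90, 8]
Sorted: [7, 8, 41, 46, 48, 66, 73, 90]

28


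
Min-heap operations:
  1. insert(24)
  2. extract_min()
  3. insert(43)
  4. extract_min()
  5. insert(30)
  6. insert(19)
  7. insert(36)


insert(24) -> [24]
extract_min()->24, []
insert(43) -> [43]
extract_min()->43, []
insert(30) -> [30]
insert(19) -> [19, 30]
insert(36) -> [19, 30, 36]

Final heap: [19, 30, 36]


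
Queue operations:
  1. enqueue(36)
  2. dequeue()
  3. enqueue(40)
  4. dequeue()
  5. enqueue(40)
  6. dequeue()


enqueue(36) -> [36]
dequeue()->36, []
enqueue(40) -> [40]
dequeue()->40, []
enqueue(40) -> [40]
dequeue()->40, []

Final queue: []


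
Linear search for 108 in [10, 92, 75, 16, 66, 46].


i=0: 10!=108
i=1: 92!=108
i=2: 75!=108
i=3: 16!=108
i=4: 66!=108
i=5: 46!=108

Not found, 6 comps


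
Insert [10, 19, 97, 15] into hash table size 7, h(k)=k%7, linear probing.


Insert 10: h=3 -> slot 3
Insert 19: h=5 -> slot 5
Insert 97: h=6 -> slot 6
Insert 15: h=1 -> slot 1

Table: [None, 15, None, 10, None, 19, 97]


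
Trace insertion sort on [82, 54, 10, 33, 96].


Initial: [82, 54, 10, 33, 96]
Insert 54: [54, 82, 10, 33, 96]
Insert 10: [10, 54, 82, 33, 96]
Insert 33: [10, 33, 54, 82, 96]
Insert 96: [10, 33, 54, 82, 96]

Sorted: [10, 33, 54, 82, 96]


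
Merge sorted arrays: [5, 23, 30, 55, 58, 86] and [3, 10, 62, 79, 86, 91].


Take 3 from B
Take 5 from A
Take 10 from B
Take 23 from A
Take 30 from A
Take 55 from A
Take 58 from A
Take 62 from B
Take 79 from B
Take 86 from A

Merged: [3, 5, 10, 23, 30, 55, 58, 62, 79, 86, 86, 91]


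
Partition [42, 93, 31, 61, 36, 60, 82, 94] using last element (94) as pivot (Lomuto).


Pivot: 94
  42 <= 94: advance i (no swap)
  93 <= 94: advance i (no swap)
  31 <= 94: advance i (no swap)
  61 <= 94: advance i (no swap)
  36 <= 94: advance i (no swap)
  60 <= 94: advance i (no swap)
  82 <= 94: advance i (no swap)
Place pivot at 7: [42, 93, 31, 61, 36, 60, 82, 94]

Partitioned: [42, 93, 31, 61, 36, 60, 82, 94]


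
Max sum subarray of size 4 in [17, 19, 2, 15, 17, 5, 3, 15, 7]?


[0:4]: 53
[1:5]: 53
[2:6]: 39
[3:7]: 40
[4:8]: 40
[5:9]: 30

Max: 53 at [0:4]


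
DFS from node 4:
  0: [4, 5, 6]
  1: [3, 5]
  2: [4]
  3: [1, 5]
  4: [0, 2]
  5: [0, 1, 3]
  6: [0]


Visit 4, push [2, 0]
Visit 0, push [6, 5]
Visit 5, push [3, 1]
Visit 1, push [3]
Visit 3, push []
Visit 6, push []
Visit 2, push []

DFS order: [4, 0, 5, 1, 3, 6, 2]


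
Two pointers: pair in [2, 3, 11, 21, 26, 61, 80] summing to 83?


lo=0(2)+hi=6(80)=82
lo=1(3)+hi=6(80)=83

Yes: 3+80=83


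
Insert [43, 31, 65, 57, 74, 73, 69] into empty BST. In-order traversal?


Insert 43: root
Insert 31: L from 43
Insert 65: R from 43
Insert 57: R from 43 -> L from 65
Insert 74: R from 43 -> R from 65
Insert 73: R from 43 -> R from 65 -> L from 74
Insert 69: R from 43 -> R from 65 -> L from 74 -> L from 73

In-order: [31, 43, 57, 65, 69, 73, 74]


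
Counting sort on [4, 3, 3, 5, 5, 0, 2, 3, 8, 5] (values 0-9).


Input: [4, 3, 3, 5, 5, 0, 2, 3, 8, 5]
Counts: [1, 0, 1, 3, 1, 3, 0, 0, 1, 0]

Sorted: [0, 2, 3, 3, 3, 4, 5, 5, 5, 8]


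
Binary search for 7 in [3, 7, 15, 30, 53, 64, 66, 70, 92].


Step 1: lo=0, hi=8, mid=4, val=53
Step 2: lo=0, hi=3, mid=1, val=7

Found at index 1


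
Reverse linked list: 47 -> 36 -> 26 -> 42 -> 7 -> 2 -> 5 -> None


Step 1: curr=47, set curr.next=prev(None) | reversed so far: 47
Step 2: curr=36, set curr.next=prev(47) | reversed so far: 36 -> 47
Step 3: curr=26, set curr.next=prev(36) | reversed so far: 26 -> 36 -> 47
Step 4: curr=42, set curr.next=prev(26) | reversed so far: 42 -> 26 -> 36 -> 47
Step 5: curr=7, set curr.next=prev(42) | reversed so far: 7 -> 42 -> 26 -> 36 -> 47
Step 6: curr=2, set curr.next=prev(7) | reversed so far: 2 -> 7 -> 42 -> 26 -> 36 -> 47
Step 7: curr=5, set curr.next=prev(2) | reversed so far: 5 -> 2 -> 7 -> 42 -> 26 -> 36 -> 47

5 -> 2 -> 7 -> 42 -> 26 -> 36 -> 47 -> None


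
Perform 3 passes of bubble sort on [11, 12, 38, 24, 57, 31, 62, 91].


Initial: [11, 12, 38, 24, 57, 31, 62, 91]
Pass 1: [11, 12, 24, 38, 31, 57, 62, 91] (2 swaps)
Pass 2: [11, 12, 24, 31, 38, 57, 62, 91] (1 swaps)
Pass 3: [11, 12, 24, 31, 38, 57, 62, 91] (0 swaps)

After 3 passes: [11, 12, 24, 31, 38, 57, 62, 91]


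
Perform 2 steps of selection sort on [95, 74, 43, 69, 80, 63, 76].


Initial: [95, 74, 43, 69, 80, 63, 76]
Step 1: min=43 at 2
  Swap: [43, 74, 95, 69, 80, 63, 76]
Step 2: min=63 at 5
  Swap: [43, 63, 95, 69, 80, 74, 76]

After 2 steps: [43, 63, 95, 69, 80, 74, 76]


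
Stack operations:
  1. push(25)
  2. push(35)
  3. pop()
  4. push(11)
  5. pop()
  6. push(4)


push(25) -> [25]
push(35) -> [25, 35]
pop()->35, [25]
push(11) -> [25, 11]
pop()->11, [25]
push(4) -> [25, 4]

Final stack: [25, 4]


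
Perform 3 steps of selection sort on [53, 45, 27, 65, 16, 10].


Initial: [53, 45, 27, 65, 16, 10]
Step 1: min=10 at 5
  Swap: [10, 45, 27, 65, 16, 53]
Step 2: min=16 at 4
  Swap: [10, 16, 27, 65, 45, 53]
Step 3: min=27 at 2
  Swap: [10, 16, 27, 65, 45, 53]

After 3 steps: [10, 16, 27, 65, 45, 53]


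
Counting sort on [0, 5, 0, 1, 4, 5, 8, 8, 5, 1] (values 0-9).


Input: [0, 5, 0, 1, 4, 5, 8, 8, 5, 1]
Counts: [2, 2, 0, 0, 1, 3, 0, 0, 2, 0]

Sorted: [0, 0, 1, 1, 4, 5, 5, 5, 8, 8]


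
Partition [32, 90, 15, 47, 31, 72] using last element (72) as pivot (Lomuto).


Pivot: 72
  32 <= 72: advance i (no swap)
  15 <= 72: swap -> [32, 15, 90, 47, 31, 72]
  47 <= 72: swap -> [32, 15, 47, 90, 31, 72]
  31 <= 72: swap -> [32, 15, 47, 31, 90, 72]
Place pivot at 4: [32, 15, 47, 31, 72, 90]

Partitioned: [32, 15, 47, 31, 72, 90]


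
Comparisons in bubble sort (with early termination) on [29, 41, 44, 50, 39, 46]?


Algorithm: bubble sort (with early termination)
Input: [29, 41, 44, 50, 39, 46]
Sorted: [29, 39, 41, 44, 46, 50]

14


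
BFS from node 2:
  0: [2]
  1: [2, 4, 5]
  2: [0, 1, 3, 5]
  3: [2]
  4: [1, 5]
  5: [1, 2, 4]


Visit 2, enqueue [0, 1, 3, 5]
Visit 0, enqueue []
Visit 1, enqueue [4]
Visit 3, enqueue []
Visit 5, enqueue []
Visit 4, enqueue []

BFS order: [2, 0, 1, 3, 5, 4]


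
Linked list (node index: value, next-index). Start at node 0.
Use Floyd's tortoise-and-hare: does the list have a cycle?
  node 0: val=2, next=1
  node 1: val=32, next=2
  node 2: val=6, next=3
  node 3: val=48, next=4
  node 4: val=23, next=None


Floyd's tortoise (slow, +1) and hare (fast, +2):
  init: slow=0, fast=0
  step 1: slow=1, fast=2
  step 2: slow=2, fast=4
  step 3: fast -> None, no cycle

Cycle: no


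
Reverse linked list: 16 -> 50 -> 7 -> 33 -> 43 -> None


Step 1: curr=16, set curr.next=prev(None) | reversed so far: 16
Step 2: curr=50, set curr.next=prev(16) | reversed so far: 50 -> 16
Step 3: curr=7, set curr.next=prev(50) | reversed so far: 7 -> 50 -> 16
Step 4: curr=33, set curr.next=prev(7) | reversed so far: 33 -> 7 -> 50 -> 16
Step 5: curr=43, set curr.next=prev(33) | reversed so far: 43 -> 33 -> 7 -> 50 -> 16

43 -> 33 -> 7 -> 50 -> 16 -> None


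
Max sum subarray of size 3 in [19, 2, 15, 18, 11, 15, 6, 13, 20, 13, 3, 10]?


[0:3]: 36
[1:4]: 35
[2:5]: 44
[3:6]: 44
[4:7]: 32
[5:8]: 34
[6:9]: 39
[7:10]: 46
[8:11]: 36
[9:12]: 26

Max: 46 at [7:10]


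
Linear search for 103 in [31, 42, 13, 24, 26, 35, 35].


i=0: 31!=103
i=1: 42!=103
i=2: 13!=103
i=3: 24!=103
i=4: 26!=103
i=5: 35!=103
i=6: 35!=103

Not found, 7 comps


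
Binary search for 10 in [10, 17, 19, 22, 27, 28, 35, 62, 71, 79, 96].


Step 1: lo=0, hi=10, mid=5, val=28
Step 2: lo=0, hi=4, mid=2, val=19
Step 3: lo=0, hi=1, mid=0, val=10

Found at index 0


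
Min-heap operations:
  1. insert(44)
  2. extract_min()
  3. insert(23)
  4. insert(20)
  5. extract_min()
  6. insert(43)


insert(44) -> [44]
extract_min()->44, []
insert(23) -> [23]
insert(20) -> [20, 23]
extract_min()->20, [23]
insert(43) -> [23, 43]

Final heap: [23, 43]


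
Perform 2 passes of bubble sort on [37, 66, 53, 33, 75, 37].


Initial: [37, 66, 53, 33, 75, 37]
Pass 1: [37, 53, 33, 66, 37, 75] (3 swaps)
Pass 2: [37, 33, 53, 37, 66, 75] (2 swaps)

After 2 passes: [37, 33, 53, 37, 66, 75]


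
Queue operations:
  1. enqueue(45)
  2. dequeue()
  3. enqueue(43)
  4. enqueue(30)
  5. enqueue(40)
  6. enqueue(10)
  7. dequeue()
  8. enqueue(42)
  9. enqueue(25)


enqueue(45) -> [45]
dequeue()->45, []
enqueue(43) -> [43]
enqueue(30) -> [43, 30]
enqueue(40) -> [43, 30, 40]
enqueue(10) -> [43, 30, 40, 10]
dequeue()->43, [30, 40, 10]
enqueue(42) -> [30, 40, 10, 42]
enqueue(25) -> [30, 40, 10, 42, 25]

Final queue: [30, 40, 10, 42, 25]


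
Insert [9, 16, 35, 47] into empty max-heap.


Insert 9: [9]
Insert 16: [16, 9]
Insert 35: [35, 9, 16]
Insert 47: [47, 35, 16, 9]

Final heap: [47, 35, 16, 9]


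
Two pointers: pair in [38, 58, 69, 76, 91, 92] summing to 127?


lo=0(38)+hi=5(92)=130
lo=0(38)+hi=4(91)=129
lo=0(38)+hi=3(76)=114
lo=1(58)+hi=3(76)=134
lo=1(58)+hi=2(69)=127

Yes: 58+69=127


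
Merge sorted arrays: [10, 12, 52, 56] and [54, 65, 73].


Take 10 from A
Take 12 from A
Take 52 from A
Take 54 from B
Take 56 from A

Merged: [10, 12, 52, 54, 56, 65, 73]


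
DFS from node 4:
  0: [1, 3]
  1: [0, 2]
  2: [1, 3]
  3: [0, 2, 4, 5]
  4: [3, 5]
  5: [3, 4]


Visit 4, push [5, 3]
Visit 3, push [5, 2, 0]
Visit 0, push [1]
Visit 1, push [2]
Visit 2, push []
Visit 5, push []

DFS order: [4, 3, 0, 1, 2, 5]


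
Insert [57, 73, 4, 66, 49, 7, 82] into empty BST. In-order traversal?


Insert 57: root
Insert 73: R from 57
Insert 4: L from 57
Insert 66: R from 57 -> L from 73
Insert 49: L from 57 -> R from 4
Insert 7: L from 57 -> R from 4 -> L from 49
Insert 82: R from 57 -> R from 73

In-order: [4, 7, 49, 57, 66, 73, 82]


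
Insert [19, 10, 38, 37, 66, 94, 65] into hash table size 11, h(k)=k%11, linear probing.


Insert 19: h=8 -> slot 8
Insert 10: h=10 -> slot 10
Insert 38: h=5 -> slot 5
Insert 37: h=4 -> slot 4
Insert 66: h=0 -> slot 0
Insert 94: h=6 -> slot 6
Insert 65: h=10, 2 probes -> slot 1

Table: [66, 65, None, None, 37, 38, 94, None, 19, None, 10]


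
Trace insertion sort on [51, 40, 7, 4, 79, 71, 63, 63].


Initial: [51, 40, 7, 4, 79, 71, 63, 63]
Insert 40: [40, 51, 7, 4, 79, 71, 63, 63]
Insert 7: [7, 40, 51, 4, 79, 71, 63, 63]
Insert 4: [4, 7, 40, 51, 79, 71, 63, 63]
Insert 79: [4, 7, 40, 51, 79, 71, 63, 63]
Insert 71: [4, 7, 40, 51, 71, 79, 63, 63]
Insert 63: [4, 7, 40, 51, 63, 71, 79, 63]
Insert 63: [4, 7, 40, 51, 63, 63, 71, 79]

Sorted: [4, 7, 40, 51, 63, 63, 71, 79]


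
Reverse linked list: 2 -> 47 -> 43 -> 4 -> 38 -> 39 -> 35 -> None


Step 1: curr=2, set curr.next=prev(None) | reversed so far: 2
Step 2: curr=47, set curr.next=prev(2) | reversed so far: 47 -> 2
Step 3: curr=43, set curr.next=prev(47) | reversed so far: 43 -> 47 -> 2
Step 4: curr=4, set curr.next=prev(43) | reversed so far: 4 -> 43 -> 47 -> 2
Step 5: curr=38, set curr.next=prev(4) | reversed so far: 38 -> 4 -> 43 -> 47 -> 2
Step 6: curr=39, set curr.next=prev(38) | reversed so far: 39 -> 38 -> 4 -> 43 -> 47 -> 2
Step 7: curr=35, set curr.next=prev(39) | reversed so far: 35 -> 39 -> 38 -> 4 -> 43 -> 47 -> 2

35 -> 39 -> 38 -> 4 -> 43 -> 47 -> 2 -> None


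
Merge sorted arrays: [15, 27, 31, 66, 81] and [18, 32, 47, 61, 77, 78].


Take 15 from A
Take 18 from B
Take 27 from A
Take 31 from A
Take 32 from B
Take 47 from B
Take 61 from B
Take 66 from A
Take 77 from B
Take 78 from B

Merged: [15, 18, 27, 31, 32, 47, 61, 66, 77, 78, 81]


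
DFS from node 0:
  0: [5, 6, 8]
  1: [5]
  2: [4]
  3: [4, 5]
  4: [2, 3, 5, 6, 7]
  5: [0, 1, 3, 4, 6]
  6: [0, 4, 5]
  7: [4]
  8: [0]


Visit 0, push [8, 6, 5]
Visit 5, push [6, 4, 3, 1]
Visit 1, push []
Visit 3, push [4]
Visit 4, push [7, 6, 2]
Visit 2, push []
Visit 6, push []
Visit 7, push []
Visit 8, push []

DFS order: [0, 5, 1, 3, 4, 2, 6, 7, 8]


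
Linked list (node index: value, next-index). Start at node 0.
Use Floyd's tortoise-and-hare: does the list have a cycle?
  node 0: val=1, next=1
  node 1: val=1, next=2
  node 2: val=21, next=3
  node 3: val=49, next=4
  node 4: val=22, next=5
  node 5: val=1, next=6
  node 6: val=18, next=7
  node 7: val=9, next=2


Floyd's tortoise (slow, +1) and hare (fast, +2):
  init: slow=0, fast=0
  step 1: slow=1, fast=2
  step 2: slow=2, fast=4
  step 3: slow=3, fast=6
  step 4: slow=4, fast=2
  step 5: slow=5, fast=4
  step 6: slow=6, fast=6
  slow == fast at node 6: cycle detected

Cycle: yes


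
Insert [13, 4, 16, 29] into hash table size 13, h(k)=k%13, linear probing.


Insert 13: h=0 -> slot 0
Insert 4: h=4 -> slot 4
Insert 16: h=3 -> slot 3
Insert 29: h=3, 2 probes -> slot 5

Table: [13, None, None, 16, 4, 29, None, None, None, None, None, None, None]


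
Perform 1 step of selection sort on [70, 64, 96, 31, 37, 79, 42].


Initial: [70, 64, 96, 31, 37, 79, 42]
Step 1: min=31 at 3
  Swap: [31, 64, 96, 70, 37, 79, 42]

After 1 step: [31, 64, 96, 70, 37, 79, 42]


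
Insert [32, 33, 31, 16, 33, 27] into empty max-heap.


Insert 32: [32]
Insert 33: [33, 32]
Insert 31: [33, 32, 31]
Insert 16: [33, 32, 31, 16]
Insert 33: [33, 33, 31, 16, 32]
Insert 27: [33, 33, 31, 16, 32, 27]

Final heap: [33, 33, 31, 16, 32, 27]


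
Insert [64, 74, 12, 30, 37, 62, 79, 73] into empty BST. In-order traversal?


Insert 64: root
Insert 74: R from 64
Insert 12: L from 64
Insert 30: L from 64 -> R from 12
Insert 37: L from 64 -> R from 12 -> R from 30
Insert 62: L from 64 -> R from 12 -> R from 30 -> R from 37
Insert 79: R from 64 -> R from 74
Insert 73: R from 64 -> L from 74

In-order: [12, 30, 37, 62, 64, 73, 74, 79]


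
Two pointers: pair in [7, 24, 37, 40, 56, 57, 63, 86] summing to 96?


lo=0(7)+hi=7(86)=93
lo=1(24)+hi=7(86)=110
lo=1(24)+hi=6(63)=87
lo=2(37)+hi=6(63)=100
lo=2(37)+hi=5(57)=94
lo=3(40)+hi=5(57)=97
lo=3(40)+hi=4(56)=96

Yes: 40+56=96


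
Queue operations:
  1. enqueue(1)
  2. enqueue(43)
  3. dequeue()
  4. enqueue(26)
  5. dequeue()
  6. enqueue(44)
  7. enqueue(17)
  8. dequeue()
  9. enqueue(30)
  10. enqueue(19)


enqueue(1) -> [1]
enqueue(43) -> [1, 43]
dequeue()->1, [43]
enqueue(26) -> [43, 26]
dequeue()->43, [26]
enqueue(44) -> [26, 44]
enqueue(17) -> [26, 44, 17]
dequeue()->26, [44, 17]
enqueue(30) -> [44, 17, 30]
enqueue(19) -> [44, 17, 30, 19]

Final queue: [44, 17, 30, 19]


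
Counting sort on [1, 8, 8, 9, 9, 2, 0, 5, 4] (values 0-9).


Input: [1, 8, 8, 9, 9, 2, 0, 5, 4]
Counts: [1, 1, 1, 0, 1, 1, 0, 0, 2, 2]

Sorted: [0, 1, 2, 4, 5, 8, 8, 9, 9]


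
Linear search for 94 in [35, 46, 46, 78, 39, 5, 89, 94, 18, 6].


i=0: 35!=94
i=1: 46!=94
i=2: 46!=94
i=3: 78!=94
i=4: 39!=94
i=5: 5!=94
i=6: 89!=94
i=7: 94==94 found!

Found at 7, 8 comps


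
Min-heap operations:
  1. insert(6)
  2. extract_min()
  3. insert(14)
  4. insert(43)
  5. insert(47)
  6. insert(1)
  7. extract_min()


insert(6) -> [6]
extract_min()->6, []
insert(14) -> [14]
insert(43) -> [14, 43]
insert(47) -> [14, 43, 47]
insert(1) -> [1, 14, 47, 43]
extract_min()->1, [14, 43, 47]

Final heap: [14, 43, 47]


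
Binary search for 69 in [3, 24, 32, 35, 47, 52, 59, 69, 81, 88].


Step 1: lo=0, hi=9, mid=4, val=47
Step 2: lo=5, hi=9, mid=7, val=69

Found at index 7
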